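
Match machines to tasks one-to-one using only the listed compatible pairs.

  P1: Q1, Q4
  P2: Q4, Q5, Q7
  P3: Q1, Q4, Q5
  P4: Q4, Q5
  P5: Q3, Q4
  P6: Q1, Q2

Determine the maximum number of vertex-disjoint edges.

6

Unit-capacity flow: source→left, listed edges, right→sink; max matching = max flow.
Augmenting path P1→Q1 (+1); matched 1.
Augmenting path P2→Q4 (+1); matched 2.
Augmenting path P3→Q5 (+1); matched 3.
Augmenting path P5→Q3 (+1); matched 4.
Augmenting path P6→Q2 (+1); matched 5.
Augmenting path P4→Q4→P2→Q7 (+1); matched 6.
No augmenting path remains; maximum matching = 6.
König certificate: {P1, P2, P3, P4, P5, P6} is a vertex cover of size 6 (every listed pair touches it), so no matching can be larger.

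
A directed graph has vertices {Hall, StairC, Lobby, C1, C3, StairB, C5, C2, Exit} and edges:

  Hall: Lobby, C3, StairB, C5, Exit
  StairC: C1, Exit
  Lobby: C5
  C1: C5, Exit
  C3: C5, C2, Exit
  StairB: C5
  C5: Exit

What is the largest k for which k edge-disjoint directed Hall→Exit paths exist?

3

Assign every edge capacity 1; by Menger, the answer equals the max flow.
Path Hall→Exit (+1); total 1.
Path Hall→C3→Exit (+1); total 2.
Path Hall→C5→Exit (+1); total 3.
No residual Hall→Exit path; max flow = 3.
Certifying cut of size 3: {C5→Exit, Hall→C3, Hall→Exit}.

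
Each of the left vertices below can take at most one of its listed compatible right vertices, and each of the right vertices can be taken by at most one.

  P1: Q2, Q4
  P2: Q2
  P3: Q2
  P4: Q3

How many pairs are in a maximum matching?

3

Unit-capacity flow: source→left, listed edges, right→sink; max matching = max flow.
Augmenting path P1→Q2 (+1); matched 1.
Augmenting path P4→Q3 (+1); matched 2.
Augmenting path P2→Q2→P1→Q4 (+1); matched 3.
No augmenting path remains; maximum matching = 3.
König certificate: {P1, P4, Q2} is a vertex cover of size 3 (every listed pair touches it), so no matching can be larger.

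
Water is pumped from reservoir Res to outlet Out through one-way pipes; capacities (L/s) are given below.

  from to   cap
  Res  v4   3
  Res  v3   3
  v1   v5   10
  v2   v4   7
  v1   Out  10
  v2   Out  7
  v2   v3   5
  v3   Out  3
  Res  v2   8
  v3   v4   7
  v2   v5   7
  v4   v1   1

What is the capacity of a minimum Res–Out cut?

11

Augment Res→v2→Out: bottleneck 7, flow now 7.
Augment Res→v3→Out: bottleneck 3, flow now 10.
Augment Res→v4→v1→Out: bottleneck 1, flow now 11.
No augmenting path remains; maximum flow = 11.
By max-flow min-cut, the minimum cut capacity equals the max flow.
In the residual graph, reachable from Res: {Res, v2, v3, v4, v5}.
Min-cut edges: v2→Out (7), v3→Out (3), v4→v1 (1); capacity 7 + 3 + 1 = 11.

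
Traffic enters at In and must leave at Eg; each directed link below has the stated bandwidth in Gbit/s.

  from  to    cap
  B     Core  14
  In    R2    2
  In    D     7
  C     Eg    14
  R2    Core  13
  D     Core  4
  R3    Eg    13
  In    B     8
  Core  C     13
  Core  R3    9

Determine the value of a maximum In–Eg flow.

14

Augment In→R2→Core→R3→Eg: bottleneck 2, flow now 2.
Augment In→D→Core→R3→Eg: bottleneck 4, flow now 6.
Augment In→B→Core→R3→Eg: bottleneck 3, flow now 9.
Augment In→B→Core→C→Eg: bottleneck 5, flow now 14.
No augmenting path remains; maximum flow = 14.
In the residual graph, reachable from In: {In, D}.
Min-cut edges: In→R2 (2), In→B (8), D→Core (4); capacity 2 + 8 + 4 = 14.
This cut is saturated, so no flow can exceed 14.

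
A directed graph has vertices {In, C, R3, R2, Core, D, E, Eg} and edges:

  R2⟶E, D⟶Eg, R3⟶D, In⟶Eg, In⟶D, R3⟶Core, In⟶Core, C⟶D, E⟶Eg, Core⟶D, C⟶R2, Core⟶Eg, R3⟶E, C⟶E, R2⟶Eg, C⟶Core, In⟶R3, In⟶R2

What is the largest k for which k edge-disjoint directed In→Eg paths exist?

5

Assign every edge capacity 1; by Menger, the answer equals the max flow.
Path In→Eg (+1); total 1.
Path In→R2→Eg (+1); total 2.
Path In→Core→Eg (+1); total 3.
Path In→D→Eg (+1); total 4.
Path In→R3→E→Eg (+1); total 5.
No residual In→Eg path; max flow = 5.
Certifying cut of size 5: {In→Core, In→D, In→Eg, In→R2, In→R3}.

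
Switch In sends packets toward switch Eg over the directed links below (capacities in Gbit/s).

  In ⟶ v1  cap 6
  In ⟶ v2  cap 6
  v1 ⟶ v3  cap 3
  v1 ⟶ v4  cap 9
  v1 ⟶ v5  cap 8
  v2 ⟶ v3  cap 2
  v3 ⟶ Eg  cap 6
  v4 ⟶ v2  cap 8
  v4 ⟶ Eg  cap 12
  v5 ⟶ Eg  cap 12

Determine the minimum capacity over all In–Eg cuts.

8

Augment In→v1→v3→Eg: bottleneck 3, flow now 3.
Augment In→v1→v4→Eg: bottleneck 3, flow now 6.
Augment In→v2→v3→Eg: bottleneck 2, flow now 8.
No augmenting path remains; maximum flow = 8.
By max-flow min-cut, the minimum cut capacity equals the max flow.
In the residual graph, reachable from In: {In, v2}.
Min-cut edges: In→v1 (6), v2→v3 (2); capacity 6 + 2 = 8.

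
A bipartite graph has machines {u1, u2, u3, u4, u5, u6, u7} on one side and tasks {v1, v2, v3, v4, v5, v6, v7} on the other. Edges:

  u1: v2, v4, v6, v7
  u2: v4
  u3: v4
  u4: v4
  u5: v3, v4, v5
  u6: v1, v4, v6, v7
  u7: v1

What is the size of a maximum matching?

5

Unit-capacity flow: source→left, listed edges, right→sink; max matching = max flow.
Augmenting path u1→v2 (+1); matched 1.
Augmenting path u2→v4 (+1); matched 2.
Augmenting path u5→v3 (+1); matched 3.
Augmenting path u6→v1 (+1); matched 4.
Augmenting path u7→v1→u6→v6 (+1); matched 5.
No augmenting path remains; maximum matching = 5.
König certificate: {u1, u5, u6, u7, v4} is a vertex cover of size 5 (every listed pair touches it), so no matching can be larger.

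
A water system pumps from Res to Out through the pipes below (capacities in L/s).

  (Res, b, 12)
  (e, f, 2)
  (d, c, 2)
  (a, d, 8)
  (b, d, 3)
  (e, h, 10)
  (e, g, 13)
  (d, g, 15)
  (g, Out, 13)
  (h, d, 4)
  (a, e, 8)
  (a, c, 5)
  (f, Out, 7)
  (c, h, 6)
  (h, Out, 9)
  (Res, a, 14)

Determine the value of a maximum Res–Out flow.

Augment Res→a→c→h→Out: bottleneck 5, flow now 5.
Augment Res→a→d→g→Out: bottleneck 8, flow now 13.
Augment Res→a→e→f→Out: bottleneck 1, flow now 14.
Augment Res→b→d→g→Out: bottleneck 3, flow now 17.
No augmenting path remains; maximum flow = 17.
In the residual graph, reachable from Res: {Res, b}.
Min-cut edges: Res→a (14), b→d (3); capacity 14 + 3 = 17.
This cut is saturated, so no flow can exceed 17.

17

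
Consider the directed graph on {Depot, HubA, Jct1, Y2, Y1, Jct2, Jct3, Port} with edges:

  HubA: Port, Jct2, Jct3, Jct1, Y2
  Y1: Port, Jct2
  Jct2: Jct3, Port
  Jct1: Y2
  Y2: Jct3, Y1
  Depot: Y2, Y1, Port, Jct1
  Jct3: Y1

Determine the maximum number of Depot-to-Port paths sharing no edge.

Assign every edge capacity 1; by Menger, the answer equals the max flow.
Path Depot→Port (+1); total 1.
Path Depot→Y1→Port (+1); total 2.
Path Depot→Y2→Y1→Jct2→Port (+1); total 3.
No residual Depot→Port path; max flow = 3.
Certifying cut of size 3: {Depot→Port, Y1→Jct2, Y1→Port}.

3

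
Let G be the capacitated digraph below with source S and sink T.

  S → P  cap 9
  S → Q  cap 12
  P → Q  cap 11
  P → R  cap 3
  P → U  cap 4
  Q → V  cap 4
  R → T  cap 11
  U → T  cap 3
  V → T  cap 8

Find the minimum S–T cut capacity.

Augment S→P→R→T: bottleneck 3, flow now 3.
Augment S→P→U→T: bottleneck 3, flow now 6.
Augment S→Q→V→T: bottleneck 4, flow now 10.
No augmenting path remains; maximum flow = 10.
By max-flow min-cut, the minimum cut capacity equals the max flow.
In the residual graph, reachable from S: {S, P, Q, U}.
Min-cut edges: P→R (3), Q→V (4), U→T (3); capacity 3 + 4 + 3 = 10.

10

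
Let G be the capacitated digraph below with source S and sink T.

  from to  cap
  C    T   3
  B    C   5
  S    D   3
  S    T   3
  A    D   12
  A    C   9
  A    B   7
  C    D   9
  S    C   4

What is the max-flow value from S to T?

Augment S→T: bottleneck 3, flow now 3.
Augment S→C→T: bottleneck 3, flow now 6.
No augmenting path remains; maximum flow = 6.
In the residual graph, reachable from S: {S, C, D}.
Min-cut edges: S→T (3), C→T (3); capacity 3 + 3 = 6.
This cut is saturated, so no flow can exceed 6.

6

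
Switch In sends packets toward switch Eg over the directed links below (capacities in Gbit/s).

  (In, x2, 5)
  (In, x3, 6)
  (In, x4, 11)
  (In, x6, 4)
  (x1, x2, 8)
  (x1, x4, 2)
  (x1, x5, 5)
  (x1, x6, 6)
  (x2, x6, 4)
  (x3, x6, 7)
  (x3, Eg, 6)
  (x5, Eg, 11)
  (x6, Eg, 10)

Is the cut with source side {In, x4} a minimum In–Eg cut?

Given cut capacity: 5 + 6 + 4 = 15.
Augment In→x3→Eg: bottleneck 6, flow now 6.
Augment In→x6→Eg: bottleneck 4, flow now 10.
Augment In→x2→x6→Eg: bottleneck 4, flow now 14.
No augmenting path remains; maximum flow = 14.
In the residual graph, reachable from In: {In, x2, x4}.
Min-cut edges: In→x3 (6), In→x6 (4), x2→x6 (4); capacity 6 + 4 + 4 = 14.
Cut capacity 15 exceeds the max flow 14, so it is not minimum.

No — its capacity is 15, but the minimum cut has capacity 14.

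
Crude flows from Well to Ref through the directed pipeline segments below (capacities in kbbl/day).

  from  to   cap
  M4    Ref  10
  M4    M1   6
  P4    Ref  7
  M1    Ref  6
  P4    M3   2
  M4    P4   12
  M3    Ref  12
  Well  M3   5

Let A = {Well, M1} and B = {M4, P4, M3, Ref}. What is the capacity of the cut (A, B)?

Edges leaving {Well, M1}: Well→M3 (5), M1→Ref (6).
Cut capacity = 5 + 6 = 11.

11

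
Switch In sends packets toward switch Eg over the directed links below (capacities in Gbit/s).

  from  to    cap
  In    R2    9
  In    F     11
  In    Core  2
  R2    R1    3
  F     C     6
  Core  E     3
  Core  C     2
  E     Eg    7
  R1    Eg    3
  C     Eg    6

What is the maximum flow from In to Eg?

11

Augment In→R2→R1→Eg: bottleneck 3, flow now 3.
Augment In→F→C→Eg: bottleneck 6, flow now 9.
Augment In→Core→E→Eg: bottleneck 2, flow now 11.
No augmenting path remains; maximum flow = 11.
In the residual graph, reachable from In: {In, R2, F}.
Min-cut edges: In→Core (2), R2→R1 (3), F→C (6); capacity 2 + 3 + 6 = 11.
This cut is saturated, so no flow can exceed 11.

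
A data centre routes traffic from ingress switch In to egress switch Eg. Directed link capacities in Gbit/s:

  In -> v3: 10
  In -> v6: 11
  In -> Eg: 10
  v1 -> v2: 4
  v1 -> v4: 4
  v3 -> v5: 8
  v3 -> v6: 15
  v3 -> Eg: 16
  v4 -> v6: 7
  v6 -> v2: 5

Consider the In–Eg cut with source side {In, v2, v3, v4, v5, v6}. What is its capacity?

26

Edges leaving {In, v2, v3, v4, v5, v6}: In→Eg (10), v3→Eg (16).
Cut capacity = 10 + 16 = 26.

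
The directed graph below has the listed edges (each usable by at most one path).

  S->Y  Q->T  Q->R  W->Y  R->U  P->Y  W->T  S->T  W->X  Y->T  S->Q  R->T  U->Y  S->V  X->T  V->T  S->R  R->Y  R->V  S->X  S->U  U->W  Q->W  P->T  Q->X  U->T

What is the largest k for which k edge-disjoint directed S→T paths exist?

Assign every edge capacity 1; by Menger, the answer equals the max flow.
Path S→T (+1); total 1.
Path S→Q→T (+1); total 2.
Path S→R→T (+1); total 3.
Path S→U→T (+1); total 4.
Path S→V→T (+1); total 5.
Path S→X→T (+1); total 6.
Path S→Y→T (+1); total 7.
No residual S→T path; max flow = 7.
Certifying cut of size 7: {S→Q, S→R, S→T, S→U, S→V, S→X, S→Y}.

7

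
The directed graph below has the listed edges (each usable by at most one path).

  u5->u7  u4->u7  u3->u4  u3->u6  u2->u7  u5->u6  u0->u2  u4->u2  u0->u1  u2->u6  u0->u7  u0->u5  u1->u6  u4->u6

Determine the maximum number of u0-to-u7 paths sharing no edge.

Assign every edge capacity 1; by Menger, the answer equals the max flow.
Path u0→u7 (+1); total 1.
Path u0→u2→u7 (+1); total 2.
Path u0→u5→u7 (+1); total 3.
No residual u0→u7 path; max flow = 3.
Certifying cut of size 3: {u0→u2, u0→u5, u0→u7}.

3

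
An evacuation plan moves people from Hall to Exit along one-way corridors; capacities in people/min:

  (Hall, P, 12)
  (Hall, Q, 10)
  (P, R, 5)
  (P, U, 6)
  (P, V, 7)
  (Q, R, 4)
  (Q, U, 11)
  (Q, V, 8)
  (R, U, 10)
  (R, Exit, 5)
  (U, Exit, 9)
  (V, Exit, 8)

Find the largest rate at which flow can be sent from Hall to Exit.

Augment Hall→P→R→Exit: bottleneck 5, flow now 5.
Augment Hall→P→U→Exit: bottleneck 6, flow now 11.
Augment Hall→P→V→Exit: bottleneck 1, flow now 12.
Augment Hall→Q→U→Exit: bottleneck 3, flow now 15.
Augment Hall→Q→V→Exit: bottleneck 7, flow now 22.
No augmenting path remains; maximum flow = 22.
In the residual graph, reachable from Hall: {Hall}.
Min-cut edges: Hall→P (12), Hall→Q (10); capacity 12 + 10 = 22.
This cut is saturated, so no flow can exceed 22.

22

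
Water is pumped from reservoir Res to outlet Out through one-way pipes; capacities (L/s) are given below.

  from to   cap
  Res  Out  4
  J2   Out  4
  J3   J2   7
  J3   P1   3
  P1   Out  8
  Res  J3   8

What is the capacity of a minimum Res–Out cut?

Augment Res→Out: bottleneck 4, flow now 4.
Augment Res→J3→P1→Out: bottleneck 3, flow now 7.
Augment Res→J3→J2→Out: bottleneck 4, flow now 11.
No augmenting path remains; maximum flow = 11.
By max-flow min-cut, the minimum cut capacity equals the max flow.
In the residual graph, reachable from Res: {Res, J3, J2}.
Min-cut edges: Res→Out (4), J3→P1 (3), J2→Out (4); capacity 4 + 3 + 4 = 11.

11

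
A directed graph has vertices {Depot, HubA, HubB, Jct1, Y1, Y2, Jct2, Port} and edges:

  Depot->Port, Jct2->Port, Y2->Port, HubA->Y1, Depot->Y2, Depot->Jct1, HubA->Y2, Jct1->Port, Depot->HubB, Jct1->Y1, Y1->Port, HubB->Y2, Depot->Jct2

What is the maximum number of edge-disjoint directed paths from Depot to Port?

Assign every edge capacity 1; by Menger, the answer equals the max flow.
Path Depot→Port (+1); total 1.
Path Depot→Jct1→Port (+1); total 2.
Path Depot→Y2→Port (+1); total 3.
Path Depot→Jct2→Port (+1); total 4.
No residual Depot→Port path; max flow = 4.
Certifying cut of size 4: {Depot→Jct1, Depot→Jct2, Depot→Port, Y2→Port}.

4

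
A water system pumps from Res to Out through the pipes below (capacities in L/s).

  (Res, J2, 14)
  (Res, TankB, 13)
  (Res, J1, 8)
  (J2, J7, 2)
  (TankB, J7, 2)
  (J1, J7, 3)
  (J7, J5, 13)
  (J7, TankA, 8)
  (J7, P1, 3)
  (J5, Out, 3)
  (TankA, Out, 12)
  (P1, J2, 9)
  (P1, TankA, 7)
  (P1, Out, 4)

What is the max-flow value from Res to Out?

7

Augment Res→J2→J7→J5→Out: bottleneck 2, flow now 2.
Augment Res→TankB→J7→J5→Out: bottleneck 1, flow now 3.
Augment Res→TankB→J7→TankA→Out: bottleneck 1, flow now 4.
Augment Res→J1→J7→TankA→Out: bottleneck 3, flow now 7.
No augmenting path remains; maximum flow = 7.
In the residual graph, reachable from Res: {Res, J2, TankB, J1}.
Min-cut edges: J2→J7 (2), TankB→J7 (2), J1→J7 (3); capacity 2 + 2 + 3 = 7.
This cut is saturated, so no flow can exceed 7.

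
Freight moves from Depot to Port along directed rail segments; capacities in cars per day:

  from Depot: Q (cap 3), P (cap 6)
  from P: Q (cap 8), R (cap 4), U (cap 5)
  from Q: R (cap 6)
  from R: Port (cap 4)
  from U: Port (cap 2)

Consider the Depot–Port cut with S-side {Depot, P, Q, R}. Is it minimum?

Given cut capacity: 5 + 4 = 9.
Augment Depot→P→R→Port: bottleneck 4, flow now 4.
Augment Depot→P→U→Port: bottleneck 2, flow now 6.
No augmenting path remains; maximum flow = 6.
In the residual graph, reachable from Depot: {Depot, P, Q, R, U}.
Min-cut edges: R→Port (4), U→Port (2); capacity 4 + 2 = 6.
Cut capacity 9 exceeds the max flow 6, so it is not minimum.

No — its capacity is 9, but the minimum cut has capacity 6.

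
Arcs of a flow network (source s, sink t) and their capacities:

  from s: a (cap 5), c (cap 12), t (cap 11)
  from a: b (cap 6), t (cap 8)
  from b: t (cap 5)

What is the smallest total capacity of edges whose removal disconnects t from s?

Augment s→t: bottleneck 11, flow now 11.
Augment s→a→t: bottleneck 5, flow now 16.
No augmenting path remains; maximum flow = 16.
By max-flow min-cut, the minimum cut capacity equals the max flow.
In the residual graph, reachable from s: {s, c}.
Min-cut edges: s→a (5), s→t (11); capacity 5 + 11 = 16.

16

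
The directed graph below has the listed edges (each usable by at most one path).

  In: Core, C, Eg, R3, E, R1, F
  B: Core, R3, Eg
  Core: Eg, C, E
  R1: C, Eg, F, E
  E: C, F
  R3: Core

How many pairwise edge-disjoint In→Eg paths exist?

3

Assign every edge capacity 1; by Menger, the answer equals the max flow.
Path In→Eg (+1); total 1.
Path In→R1→Eg (+1); total 2.
Path In→Core→Eg (+1); total 3.
No residual In→Eg path; max flow = 3.
Certifying cut of size 3: {Core→Eg, In→Eg, In→R1}.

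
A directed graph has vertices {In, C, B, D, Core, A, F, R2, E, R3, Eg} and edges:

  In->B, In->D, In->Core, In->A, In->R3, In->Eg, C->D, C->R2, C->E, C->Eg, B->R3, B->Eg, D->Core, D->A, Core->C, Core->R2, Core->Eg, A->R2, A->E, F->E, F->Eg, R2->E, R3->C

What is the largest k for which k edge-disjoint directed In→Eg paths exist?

Assign every edge capacity 1; by Menger, the answer equals the max flow.
Path In→Eg (+1); total 1.
Path In→B→Eg (+1); total 2.
Path In→Core→Eg (+1); total 3.
Path In→R3→C→Eg (+1); total 4.
No residual In→Eg path; max flow = 4.
Certifying cut of size 4: {C→Eg, Core→Eg, In→B, In→Eg}.

4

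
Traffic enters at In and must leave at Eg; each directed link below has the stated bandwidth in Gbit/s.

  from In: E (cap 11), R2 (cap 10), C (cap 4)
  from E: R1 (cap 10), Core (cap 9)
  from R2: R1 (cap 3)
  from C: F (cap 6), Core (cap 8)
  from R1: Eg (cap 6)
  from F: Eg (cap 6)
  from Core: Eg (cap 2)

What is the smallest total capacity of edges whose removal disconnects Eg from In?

Augment In→E→R1→Eg: bottleneck 6, flow now 6.
Augment In→E→Core→Eg: bottleneck 2, flow now 8.
Augment In→C→F→Eg: bottleneck 4, flow now 12.
No augmenting path remains; maximum flow = 12.
By max-flow min-cut, the minimum cut capacity equals the max flow.
In the residual graph, reachable from In: {In, E, R2, R1, Core}.
Min-cut edges: In→C (4), R1→Eg (6), Core→Eg (2); capacity 4 + 6 + 2 = 12.

12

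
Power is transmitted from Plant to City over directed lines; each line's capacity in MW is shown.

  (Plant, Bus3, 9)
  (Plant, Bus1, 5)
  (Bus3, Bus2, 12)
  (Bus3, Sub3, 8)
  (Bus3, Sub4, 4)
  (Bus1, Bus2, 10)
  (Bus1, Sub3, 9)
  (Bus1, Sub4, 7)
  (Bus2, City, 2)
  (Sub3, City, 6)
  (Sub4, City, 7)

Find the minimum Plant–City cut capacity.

Augment Plant→Bus3→Bus2→City: bottleneck 2, flow now 2.
Augment Plant→Bus3→Sub3→City: bottleneck 6, flow now 8.
Augment Plant→Bus3→Sub4→City: bottleneck 1, flow now 9.
Augment Plant→Bus1→Sub4→City: bottleneck 5, flow now 14.
No augmenting path remains; maximum flow = 14.
By max-flow min-cut, the minimum cut capacity equals the max flow.
In the residual graph, reachable from Plant: {Plant}.
Min-cut edges: Plant→Bus3 (9), Plant→Bus1 (5); capacity 9 + 5 = 14.

14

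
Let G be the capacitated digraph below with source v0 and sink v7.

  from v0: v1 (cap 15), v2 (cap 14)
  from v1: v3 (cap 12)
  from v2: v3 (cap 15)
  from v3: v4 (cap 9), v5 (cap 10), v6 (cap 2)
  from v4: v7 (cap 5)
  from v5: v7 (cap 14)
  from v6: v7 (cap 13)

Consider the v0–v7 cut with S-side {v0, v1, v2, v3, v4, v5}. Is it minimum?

Given cut capacity: 2 + 5 + 14 = 21.
Augment v0→v1→v3→v4→v7: bottleneck 5, flow now 5.
Augment v0→v1→v3→v5→v7: bottleneck 7, flow now 12.
Augment v0→v2→v3→v5→v7: bottleneck 3, flow now 15.
Augment v0→v2→v3→v6→v7: bottleneck 2, flow now 17.
No augmenting path remains; maximum flow = 17.
In the residual graph, reachable from v0: {v0, v1, v2, v3, v4}.
Min-cut edges: v3→v5 (10), v3→v6 (2), v4→v7 (5); capacity 10 + 2 + 5 = 17.
Cut capacity 21 exceeds the max flow 17, so it is not minimum.

No — its capacity is 21, but the minimum cut has capacity 17.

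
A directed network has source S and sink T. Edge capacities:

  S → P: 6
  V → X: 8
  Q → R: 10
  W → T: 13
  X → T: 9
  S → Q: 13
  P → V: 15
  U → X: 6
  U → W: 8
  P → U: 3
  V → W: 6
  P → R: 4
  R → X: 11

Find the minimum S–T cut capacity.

Augment S→P→R→X→T: bottleneck 4, flow now 4.
Augment S→P→U→W→T: bottleneck 2, flow now 6.
Augment S→Q→R→X→T: bottleneck 5, flow now 11.
Augment S→Q→R→P→U→W→T: bottleneck 1, flow now 12. (uses reverse residual edge)
Augment S→Q→R→P→V→W→T: bottleneck 3, flow now 15. (uses reverse residual edge)
No augmenting path remains; maximum flow = 15.
By max-flow min-cut, the minimum cut capacity equals the max flow.
In the residual graph, reachable from S: {S, Q, R, X}.
Min-cut edges: S→P (6), X→T (9); capacity 6 + 9 = 15.

15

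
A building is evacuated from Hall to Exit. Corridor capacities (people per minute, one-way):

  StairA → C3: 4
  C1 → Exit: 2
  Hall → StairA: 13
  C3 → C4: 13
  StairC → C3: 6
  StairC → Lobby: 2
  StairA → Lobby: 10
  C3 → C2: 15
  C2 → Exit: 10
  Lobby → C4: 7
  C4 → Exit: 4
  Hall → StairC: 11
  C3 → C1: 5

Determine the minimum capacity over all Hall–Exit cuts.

Augment Hall→StairA→C3→C1→Exit: bottleneck 2, flow now 2.
Augment Hall→StairA→C3→C2→Exit: bottleneck 2, flow now 4.
Augment Hall→StairA→Lobby→C4→Exit: bottleneck 4, flow now 8.
Augment Hall→StairC→C3→C2→Exit: bottleneck 6, flow now 14.
No augmenting path remains; maximum flow = 14.
By max-flow min-cut, the minimum cut capacity equals the max flow.
In the residual graph, reachable from Hall: {Hall, StairA, StairC, Lobby, C4}.
Min-cut edges: StairA→C3 (4), StairC→C3 (6), C4→Exit (4); capacity 4 + 6 + 4 = 14.

14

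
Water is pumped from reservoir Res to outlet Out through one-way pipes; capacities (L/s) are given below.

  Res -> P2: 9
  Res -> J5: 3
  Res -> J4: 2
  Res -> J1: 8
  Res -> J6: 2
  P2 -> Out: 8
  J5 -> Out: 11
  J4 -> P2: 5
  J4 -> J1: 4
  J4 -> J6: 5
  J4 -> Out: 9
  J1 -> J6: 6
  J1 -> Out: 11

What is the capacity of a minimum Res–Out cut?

Augment Res→P2→Out: bottleneck 8, flow now 8.
Augment Res→J5→Out: bottleneck 3, flow now 11.
Augment Res→J4→Out: bottleneck 2, flow now 13.
Augment Res→J1→Out: bottleneck 8, flow now 21.
No augmenting path remains; maximum flow = 21.
By max-flow min-cut, the minimum cut capacity equals the max flow.
In the residual graph, reachable from Res: {Res, P2, J6}.
Min-cut edges: Res→J5 (3), Res→J4 (2), Res→J1 (8), P2→Out (8); capacity 3 + 2 + 8 + 8 = 21.

21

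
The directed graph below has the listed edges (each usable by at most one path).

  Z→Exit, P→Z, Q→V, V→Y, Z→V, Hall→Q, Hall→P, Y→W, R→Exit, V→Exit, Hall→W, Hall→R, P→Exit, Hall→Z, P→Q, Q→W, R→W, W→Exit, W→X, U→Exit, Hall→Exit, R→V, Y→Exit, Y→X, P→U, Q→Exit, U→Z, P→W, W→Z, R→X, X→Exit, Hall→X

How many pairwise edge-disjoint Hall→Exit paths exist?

Assign every edge capacity 1; by Menger, the answer equals the max flow.
Path Hall→Exit (+1); total 1.
Path Hall→P→Exit (+1); total 2.
Path Hall→Q→Exit (+1); total 3.
Path Hall→R→Exit (+1); total 4.
Path Hall→W→Exit (+1); total 5.
Path Hall→X→Exit (+1); total 6.
Path Hall→Z→Exit (+1); total 7.
No residual Hall→Exit path; max flow = 7.
Certifying cut of size 7: {Hall→Exit, Hall→P, Hall→Q, Hall→R, Hall→W, Hall→X, Hall→Z}.

7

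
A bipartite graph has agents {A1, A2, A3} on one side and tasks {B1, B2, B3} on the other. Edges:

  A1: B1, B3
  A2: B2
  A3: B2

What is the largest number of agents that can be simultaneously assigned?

Unit-capacity flow: source→left, listed edges, right→sink; max matching = max flow.
Augmenting path A1→B1 (+1); matched 1.
Augmenting path A2→B2 (+1); matched 2.
No augmenting path remains; maximum matching = 2.
König certificate: {A1, B2} is a vertex cover of size 2 (every listed pair touches it), so no matching can be larger.

2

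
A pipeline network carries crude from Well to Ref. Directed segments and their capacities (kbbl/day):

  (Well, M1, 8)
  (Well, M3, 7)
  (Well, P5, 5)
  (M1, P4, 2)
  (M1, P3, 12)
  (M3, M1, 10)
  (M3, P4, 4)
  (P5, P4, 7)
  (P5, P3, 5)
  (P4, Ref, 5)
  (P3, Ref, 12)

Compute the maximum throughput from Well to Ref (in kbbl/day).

17

Augment Well→M1→P4→Ref: bottleneck 2, flow now 2.
Augment Well→M1→P3→Ref: bottleneck 6, flow now 8.
Augment Well→M3→P4→Ref: bottleneck 3, flow now 11.
Augment Well→P5→P3→Ref: bottleneck 5, flow now 16.
Augment Well→M3→M1→P3→Ref: bottleneck 1, flow now 17.
No augmenting path remains; maximum flow = 17.
In the residual graph, reachable from Well: {Well, M1, M3, P5, P4, P3}.
Min-cut edges: P4→Ref (5), P3→Ref (12); capacity 5 + 12 = 17.
This cut is saturated, so no flow can exceed 17.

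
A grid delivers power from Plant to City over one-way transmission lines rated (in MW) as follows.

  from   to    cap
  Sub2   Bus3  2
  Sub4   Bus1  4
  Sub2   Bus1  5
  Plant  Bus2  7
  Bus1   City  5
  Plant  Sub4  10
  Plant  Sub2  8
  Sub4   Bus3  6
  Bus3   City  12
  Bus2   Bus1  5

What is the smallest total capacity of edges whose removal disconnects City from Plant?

Augment Plant→Sub4→Bus3→City: bottleneck 6, flow now 6.
Augment Plant→Sub4→Bus1→City: bottleneck 4, flow now 10.
Augment Plant→Bus2→Bus1→City: bottleneck 1, flow now 11.
Augment Plant→Sub2→Bus3→City: bottleneck 2, flow now 13.
No augmenting path remains; maximum flow = 13.
By max-flow min-cut, the minimum cut capacity equals the max flow.
In the residual graph, reachable from Plant: {Plant, Sub4, Bus2, Sub2, Bus1}.
Min-cut edges: Sub4→Bus3 (6), Sub2→Bus3 (2), Bus1→City (5); capacity 6 + 2 + 5 = 13.

13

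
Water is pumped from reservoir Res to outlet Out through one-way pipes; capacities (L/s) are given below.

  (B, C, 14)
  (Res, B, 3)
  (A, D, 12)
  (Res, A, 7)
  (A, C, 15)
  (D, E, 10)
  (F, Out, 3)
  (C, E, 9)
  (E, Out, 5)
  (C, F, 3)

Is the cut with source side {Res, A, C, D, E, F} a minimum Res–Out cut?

No — its capacity is 11, but the minimum cut has capacity 8.

Given cut capacity: 3 + 5 + 3 = 11.
Augment Res→A→C→E→Out: bottleneck 5, flow now 5.
Augment Res→A→C→F→Out: bottleneck 2, flow now 7.
Augment Res→B→C→F→Out: bottleneck 1, flow now 8.
No augmenting path remains; maximum flow = 8.
In the residual graph, reachable from Res: {Res, A, B, C, D, E}.
Min-cut edges: C→F (3), E→Out (5); capacity 3 + 5 = 8.
Cut capacity 11 exceeds the max flow 8, so it is not minimum.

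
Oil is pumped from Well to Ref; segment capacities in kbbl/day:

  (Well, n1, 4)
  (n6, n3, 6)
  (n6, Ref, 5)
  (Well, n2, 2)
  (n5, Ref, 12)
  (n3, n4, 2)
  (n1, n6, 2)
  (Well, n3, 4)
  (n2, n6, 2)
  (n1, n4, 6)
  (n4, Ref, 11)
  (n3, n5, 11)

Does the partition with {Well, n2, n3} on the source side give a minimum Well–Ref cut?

Given cut capacity: 4 + 2 + 2 + 11 = 19.
Augment Well→n1→n4→Ref: bottleneck 4, flow now 4.
Augment Well→n2→n6→Ref: bottleneck 2, flow now 6.
Augment Well→n3→n4→Ref: bottleneck 2, flow now 8.
Augment Well→n3→n5→Ref: bottleneck 2, flow now 10.
No augmenting path remains; maximum flow = 10.
In the residual graph, reachable from Well: {Well}.
Min-cut edges: Well→n1 (4), Well→n2 (2), Well→n3 (4); capacity 4 + 2 + 4 = 10.
Cut capacity 19 exceeds the max flow 10, so it is not minimum.

No — its capacity is 19, but the minimum cut has capacity 10.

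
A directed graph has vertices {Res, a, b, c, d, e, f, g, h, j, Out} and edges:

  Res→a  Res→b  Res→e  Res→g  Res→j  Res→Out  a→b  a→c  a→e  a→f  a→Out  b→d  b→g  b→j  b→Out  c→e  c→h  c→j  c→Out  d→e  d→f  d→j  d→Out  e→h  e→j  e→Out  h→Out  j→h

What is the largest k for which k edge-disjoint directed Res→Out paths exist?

Assign every edge capacity 1; by Menger, the answer equals the max flow.
Path Res→Out (+1); total 1.
Path Res→a→Out (+1); total 2.
Path Res→b→Out (+1); total 3.
Path Res→e→Out (+1); total 4.
Path Res→j→h→Out (+1); total 5.
No residual Res→Out path; max flow = 5.
Certifying cut of size 5: {Res→Out, Res→a, Res→b, Res→e, Res→j}.

5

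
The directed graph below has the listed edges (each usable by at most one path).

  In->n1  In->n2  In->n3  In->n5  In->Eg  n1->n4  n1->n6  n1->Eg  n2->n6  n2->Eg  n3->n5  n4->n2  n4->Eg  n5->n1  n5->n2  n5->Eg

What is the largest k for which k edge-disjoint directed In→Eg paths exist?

Assign every edge capacity 1; by Menger, the answer equals the max flow.
Path In→Eg (+1); total 1.
Path In→n1→Eg (+1); total 2.
Path In→n2→Eg (+1); total 3.
Path In→n5→Eg (+1); total 4.
Path In→n3→n5→n1→n4→Eg (+1); total 5.
No residual In→Eg path; max flow = 5.
Certifying cut of size 5: {In→Eg, In→n1, In→n2, In→n3, In→n5}.

5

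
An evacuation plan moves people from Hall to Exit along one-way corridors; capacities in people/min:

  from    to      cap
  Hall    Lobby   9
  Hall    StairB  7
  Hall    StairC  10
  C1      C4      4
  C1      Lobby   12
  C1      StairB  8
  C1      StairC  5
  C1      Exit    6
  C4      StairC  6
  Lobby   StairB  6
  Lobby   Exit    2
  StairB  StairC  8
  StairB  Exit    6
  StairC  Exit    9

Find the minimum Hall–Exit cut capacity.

Augment Hall→Lobby→Exit: bottleneck 2, flow now 2.
Augment Hall→StairB→Exit: bottleneck 6, flow now 8.
Augment Hall→StairC→Exit: bottleneck 9, flow now 17.
No augmenting path remains; maximum flow = 17.
By max-flow min-cut, the minimum cut capacity equals the max flow.
In the residual graph, reachable from Hall: {Hall, Lobby, StairB, StairC}.
Min-cut edges: Lobby→Exit (2), StairB→Exit (6), StairC→Exit (9); capacity 2 + 6 + 9 = 17.

17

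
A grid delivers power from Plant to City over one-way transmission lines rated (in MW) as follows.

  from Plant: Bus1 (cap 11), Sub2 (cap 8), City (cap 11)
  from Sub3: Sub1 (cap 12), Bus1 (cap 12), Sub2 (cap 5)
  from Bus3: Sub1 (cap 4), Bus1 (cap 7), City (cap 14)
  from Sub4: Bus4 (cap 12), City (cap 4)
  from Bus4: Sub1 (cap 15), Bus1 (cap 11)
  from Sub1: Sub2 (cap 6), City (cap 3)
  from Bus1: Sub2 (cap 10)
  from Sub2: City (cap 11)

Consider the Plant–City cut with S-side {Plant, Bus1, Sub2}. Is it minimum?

Yes — it is a minimum cut (capacity 22).

Given cut capacity: 11 + 11 = 22.
Augment Plant→City: bottleneck 11, flow now 11.
Augment Plant→Sub2→City: bottleneck 8, flow now 19.
Augment Plant→Bus1→Sub2→City: bottleneck 3, flow now 22.
No augmenting path remains; maximum flow = 22.
Cut capacity 22 equals the max flow, so it is a minimum cut.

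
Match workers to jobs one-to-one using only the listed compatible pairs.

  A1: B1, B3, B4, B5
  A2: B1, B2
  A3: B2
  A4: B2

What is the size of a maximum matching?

3

Unit-capacity flow: source→left, listed edges, right→sink; max matching = max flow.
Augmenting path A1→B1 (+1); matched 1.
Augmenting path A2→B2 (+1); matched 2.
Augmenting path A3→B2→A2→B1→A1→B3 (+1); matched 3.
No augmenting path remains; maximum matching = 3.
König certificate: {A1, A2, B2} is a vertex cover of size 3 (every listed pair touches it), so no matching can be larger.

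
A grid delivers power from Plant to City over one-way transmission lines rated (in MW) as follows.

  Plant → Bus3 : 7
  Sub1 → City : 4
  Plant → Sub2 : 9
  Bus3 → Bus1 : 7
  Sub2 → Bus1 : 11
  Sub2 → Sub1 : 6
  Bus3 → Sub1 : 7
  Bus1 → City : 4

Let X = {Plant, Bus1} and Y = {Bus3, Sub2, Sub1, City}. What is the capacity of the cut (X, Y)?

Edges leaving {Plant, Bus1}: Plant→Bus3 (7), Plant→Sub2 (9), Bus1→City (4).
Cut capacity = 7 + 9 + 4 = 20.

20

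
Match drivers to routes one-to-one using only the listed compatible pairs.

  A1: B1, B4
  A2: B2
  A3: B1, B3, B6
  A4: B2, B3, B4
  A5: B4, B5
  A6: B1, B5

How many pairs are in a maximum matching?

Unit-capacity flow: source→left, listed edges, right→sink; max matching = max flow.
Augmenting path A1→B1 (+1); matched 1.
Augmenting path A2→B2 (+1); matched 2.
Augmenting path A3→B3 (+1); matched 3.
Augmenting path A4→B4 (+1); matched 4.
Augmenting path A5→B5 (+1); matched 5.
Augmenting path A6→B1→A1→B4→A4→B3→A3→B6 (+1); matched 6.
No augmenting path remains; maximum matching = 6.
König certificate: {A1, A2, A3, A4, A5, A6} is a vertex cover of size 6 (every listed pair touches it), so no matching can be larger.

6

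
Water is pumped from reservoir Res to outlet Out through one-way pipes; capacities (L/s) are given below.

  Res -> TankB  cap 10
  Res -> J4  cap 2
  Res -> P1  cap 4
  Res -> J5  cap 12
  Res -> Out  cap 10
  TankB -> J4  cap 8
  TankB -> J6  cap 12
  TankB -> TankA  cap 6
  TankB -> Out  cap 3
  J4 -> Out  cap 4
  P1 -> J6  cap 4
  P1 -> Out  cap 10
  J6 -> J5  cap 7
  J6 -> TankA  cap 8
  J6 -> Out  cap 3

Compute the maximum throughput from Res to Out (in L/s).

24

Augment Res→Out: bottleneck 10, flow now 10.
Augment Res→TankB→Out: bottleneck 3, flow now 13.
Augment Res→J4→Out: bottleneck 2, flow now 15.
Augment Res→P1→Out: bottleneck 4, flow now 19.
Augment Res→TankB→J4→Out: bottleneck 2, flow now 21.
Augment Res→TankB→J6→Out: bottleneck 3, flow now 24.
No augmenting path remains; maximum flow = 24.
In the residual graph, reachable from Res: {Res, TankB, J4, J6, J5, TankA}.
Min-cut edges: Res→P1 (4), Res→Out (10), TankB→Out (3), J4→Out (4), J6→Out (3); capacity 4 + 10 + 3 + 4 + 3 = 24.
This cut is saturated, so no flow can exceed 24.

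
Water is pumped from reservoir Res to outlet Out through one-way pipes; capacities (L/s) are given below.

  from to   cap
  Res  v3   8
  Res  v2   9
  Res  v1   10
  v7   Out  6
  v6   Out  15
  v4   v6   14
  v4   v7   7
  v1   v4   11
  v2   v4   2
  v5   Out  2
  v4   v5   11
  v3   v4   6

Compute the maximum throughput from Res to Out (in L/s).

Augment Res→v1→v4→v5→Out: bottleneck 2, flow now 2.
Augment Res→v1→v4→v6→Out: bottleneck 8, flow now 10.
Augment Res→v2→v4→v6→Out: bottleneck 2, flow now 12.
Augment Res→v3→v4→v6→Out: bottleneck 4, flow now 16.
Augment Res→v3→v4→v7→Out: bottleneck 2, flow now 18.
No augmenting path remains; maximum flow = 18.
In the residual graph, reachable from Res: {Res, v2, v3}.
Min-cut edges: Res→v1 (10), v2→v4 (2), v3→v4 (6); capacity 10 + 2 + 6 = 18.
This cut is saturated, so no flow can exceed 18.

18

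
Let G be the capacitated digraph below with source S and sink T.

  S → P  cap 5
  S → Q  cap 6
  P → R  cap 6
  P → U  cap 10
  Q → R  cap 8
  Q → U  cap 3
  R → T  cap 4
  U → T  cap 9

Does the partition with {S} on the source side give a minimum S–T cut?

Yes — it is a minimum cut (capacity 11).

Given cut capacity: 5 + 6 = 11.
Augment S→P→R→T: bottleneck 4, flow now 4.
Augment S→P→U→T: bottleneck 1, flow now 5.
Augment S→Q→U→T: bottleneck 3, flow now 8.
Augment S→Q→R→P→U→T: bottleneck 3, flow now 11. (uses reverse residual edge)
No augmenting path remains; maximum flow = 11.
Cut capacity 11 equals the max flow, so it is a minimum cut.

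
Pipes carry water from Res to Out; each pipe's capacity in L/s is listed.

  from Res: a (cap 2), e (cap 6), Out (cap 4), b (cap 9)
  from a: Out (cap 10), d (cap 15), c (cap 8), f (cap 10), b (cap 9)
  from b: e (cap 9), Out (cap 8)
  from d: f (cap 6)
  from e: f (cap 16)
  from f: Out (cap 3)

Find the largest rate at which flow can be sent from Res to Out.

Augment Res→Out: bottleneck 4, flow now 4.
Augment Res→a→Out: bottleneck 2, flow now 6.
Augment Res→b→Out: bottleneck 8, flow now 14.
Augment Res→e→f→Out: bottleneck 3, flow now 17.
No augmenting path remains; maximum flow = 17.
In the residual graph, reachable from Res: {Res, b, e, f}.
Min-cut edges: Res→a (2), Res→Out (4), b→Out (8), f→Out (3); capacity 2 + 4 + 8 + 3 = 17.
This cut is saturated, so no flow can exceed 17.

17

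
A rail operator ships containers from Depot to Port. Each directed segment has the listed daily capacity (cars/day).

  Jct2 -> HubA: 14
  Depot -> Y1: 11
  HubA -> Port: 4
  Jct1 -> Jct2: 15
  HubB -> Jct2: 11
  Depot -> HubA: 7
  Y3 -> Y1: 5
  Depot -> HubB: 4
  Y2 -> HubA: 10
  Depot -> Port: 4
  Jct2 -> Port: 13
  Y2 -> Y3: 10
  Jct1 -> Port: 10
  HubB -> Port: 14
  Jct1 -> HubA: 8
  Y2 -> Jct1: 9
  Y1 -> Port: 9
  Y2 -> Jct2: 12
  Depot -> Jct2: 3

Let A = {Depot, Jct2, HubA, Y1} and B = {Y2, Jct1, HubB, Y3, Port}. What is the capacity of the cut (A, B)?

34

Edges leaving {Depot, Jct2, HubA, Y1}: Depot→HubB (4), Depot→Port (4), Jct2→Port (13), HubA→Port (4), Y1→Port (9).
Cut capacity = 4 + 4 + 13 + 4 + 9 = 34.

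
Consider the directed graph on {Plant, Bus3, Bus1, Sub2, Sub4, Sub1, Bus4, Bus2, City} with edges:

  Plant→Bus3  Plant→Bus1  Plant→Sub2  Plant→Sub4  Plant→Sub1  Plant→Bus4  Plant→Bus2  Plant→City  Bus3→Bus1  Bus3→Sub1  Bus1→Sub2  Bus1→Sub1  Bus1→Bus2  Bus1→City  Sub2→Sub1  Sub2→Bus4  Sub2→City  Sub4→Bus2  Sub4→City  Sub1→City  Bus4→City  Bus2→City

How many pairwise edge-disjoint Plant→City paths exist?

Assign every edge capacity 1; by Menger, the answer equals the max flow.
Path Plant→City (+1); total 1.
Path Plant→Bus1→City (+1); total 2.
Path Plant→Sub2→City (+1); total 3.
Path Plant→Sub4→City (+1); total 4.
Path Plant→Sub1→City (+1); total 5.
Path Plant→Bus4→City (+1); total 6.
Path Plant→Bus2→City (+1); total 7.
No residual Plant→City path; max flow = 7.
Certifying cut of size 7: {Bus1→City, Bus2→City, Bus4→City, Plant→City, Plant→Sub4, Sub1→City, Sub2→City}.

7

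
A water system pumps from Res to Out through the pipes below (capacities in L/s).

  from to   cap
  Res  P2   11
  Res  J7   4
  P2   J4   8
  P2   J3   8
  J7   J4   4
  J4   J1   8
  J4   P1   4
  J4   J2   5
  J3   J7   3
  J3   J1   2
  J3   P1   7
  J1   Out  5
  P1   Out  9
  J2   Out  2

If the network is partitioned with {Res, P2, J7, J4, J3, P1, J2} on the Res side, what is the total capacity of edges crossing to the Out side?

21

Edges leaving {Res, P2, J7, J4, J3, P1, J2}: J4→J1 (8), J3→J1 (2), P1→Out (9), J2→Out (2).
Cut capacity = 8 + 2 + 9 + 2 = 21.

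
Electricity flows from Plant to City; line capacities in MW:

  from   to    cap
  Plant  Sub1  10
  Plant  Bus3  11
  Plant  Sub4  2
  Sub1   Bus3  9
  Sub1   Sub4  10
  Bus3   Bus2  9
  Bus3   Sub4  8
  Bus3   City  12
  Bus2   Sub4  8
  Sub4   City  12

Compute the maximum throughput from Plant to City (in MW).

Augment Plant→Bus3→City: bottleneck 11, flow now 11.
Augment Plant→Sub4→City: bottleneck 2, flow now 13.
Augment Plant→Sub1→Bus3→City: bottleneck 1, flow now 14.
Augment Plant→Sub1→Sub4→City: bottleneck 9, flow now 23.
No augmenting path remains; maximum flow = 23.
In the residual graph, reachable from Plant: {Plant}.
Min-cut edges: Plant→Sub1 (10), Plant→Bus3 (11), Plant→Sub4 (2); capacity 10 + 11 + 2 = 23.
This cut is saturated, so no flow can exceed 23.

23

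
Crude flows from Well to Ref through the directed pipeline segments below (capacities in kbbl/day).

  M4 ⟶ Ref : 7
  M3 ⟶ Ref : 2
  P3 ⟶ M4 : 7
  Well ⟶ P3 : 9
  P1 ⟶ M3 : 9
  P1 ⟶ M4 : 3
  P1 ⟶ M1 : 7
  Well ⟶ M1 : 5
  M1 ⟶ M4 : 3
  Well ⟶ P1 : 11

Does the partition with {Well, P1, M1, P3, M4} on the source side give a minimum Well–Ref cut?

Given cut capacity: 9 + 7 = 16.
Augment Well→P1→M3→Ref: bottleneck 2, flow now 2.
Augment Well→P1→M4→Ref: bottleneck 3, flow now 5.
Augment Well→M1→M4→Ref: bottleneck 3, flow now 8.
Augment Well→P3→M4→Ref: bottleneck 1, flow now 9.
No augmenting path remains; maximum flow = 9.
In the residual graph, reachable from Well: {Well, P1, M1, P3, M3, M4}.
Min-cut edges: M3→Ref (2), M4→Ref (7); capacity 2 + 7 = 9.
Cut capacity 16 exceeds the max flow 9, so it is not minimum.

No — its capacity is 16, but the minimum cut has capacity 9.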